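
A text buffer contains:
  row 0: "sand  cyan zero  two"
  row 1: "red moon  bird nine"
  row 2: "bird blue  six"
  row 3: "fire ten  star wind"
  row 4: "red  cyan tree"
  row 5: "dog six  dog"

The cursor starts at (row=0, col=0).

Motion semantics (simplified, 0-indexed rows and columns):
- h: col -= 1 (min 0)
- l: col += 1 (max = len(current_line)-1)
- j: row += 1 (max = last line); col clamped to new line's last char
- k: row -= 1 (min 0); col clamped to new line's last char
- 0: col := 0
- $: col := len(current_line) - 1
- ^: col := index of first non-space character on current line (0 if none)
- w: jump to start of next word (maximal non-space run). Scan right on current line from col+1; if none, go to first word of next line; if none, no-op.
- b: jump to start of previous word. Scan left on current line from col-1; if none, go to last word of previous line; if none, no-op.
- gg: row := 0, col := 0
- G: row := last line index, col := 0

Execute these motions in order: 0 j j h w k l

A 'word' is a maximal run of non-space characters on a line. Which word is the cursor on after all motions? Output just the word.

Answer: moon

Derivation:
After 1 (0): row=0 col=0 char='s'
After 2 (j): row=1 col=0 char='r'
After 3 (j): row=2 col=0 char='b'
After 4 (h): row=2 col=0 char='b'
After 5 (w): row=2 col=5 char='b'
After 6 (k): row=1 col=5 char='o'
After 7 (l): row=1 col=6 char='o'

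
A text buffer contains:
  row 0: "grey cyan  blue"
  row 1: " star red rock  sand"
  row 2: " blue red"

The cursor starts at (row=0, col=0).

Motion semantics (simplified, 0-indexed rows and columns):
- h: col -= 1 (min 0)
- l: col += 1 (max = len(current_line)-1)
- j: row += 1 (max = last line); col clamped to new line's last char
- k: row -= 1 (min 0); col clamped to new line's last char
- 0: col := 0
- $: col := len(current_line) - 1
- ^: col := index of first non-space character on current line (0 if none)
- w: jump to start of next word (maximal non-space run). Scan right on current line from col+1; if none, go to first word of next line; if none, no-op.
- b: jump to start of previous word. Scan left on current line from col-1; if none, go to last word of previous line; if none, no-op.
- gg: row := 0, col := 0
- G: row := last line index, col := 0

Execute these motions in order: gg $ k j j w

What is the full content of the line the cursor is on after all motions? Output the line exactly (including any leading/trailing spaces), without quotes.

After 1 (gg): row=0 col=0 char='g'
After 2 ($): row=0 col=14 char='e'
After 3 (k): row=0 col=14 char='e'
After 4 (j): row=1 col=14 char='_'
After 5 (j): row=2 col=8 char='d'
After 6 (w): row=2 col=8 char='d'

Answer:  blue red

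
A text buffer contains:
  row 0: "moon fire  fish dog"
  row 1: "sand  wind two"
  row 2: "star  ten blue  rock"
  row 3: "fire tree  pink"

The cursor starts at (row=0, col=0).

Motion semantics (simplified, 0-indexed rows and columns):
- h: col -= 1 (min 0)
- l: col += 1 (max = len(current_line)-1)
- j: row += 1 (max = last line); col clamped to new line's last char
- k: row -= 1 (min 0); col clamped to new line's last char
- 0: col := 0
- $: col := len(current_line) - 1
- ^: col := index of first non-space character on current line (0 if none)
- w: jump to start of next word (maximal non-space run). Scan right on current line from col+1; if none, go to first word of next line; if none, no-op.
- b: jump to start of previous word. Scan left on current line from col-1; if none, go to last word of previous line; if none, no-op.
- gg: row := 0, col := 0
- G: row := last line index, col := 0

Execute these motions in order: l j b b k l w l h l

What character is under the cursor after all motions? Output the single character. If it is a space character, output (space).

After 1 (l): row=0 col=1 char='o'
After 2 (j): row=1 col=1 char='a'
After 3 (b): row=1 col=0 char='s'
After 4 (b): row=0 col=16 char='d'
After 5 (k): row=0 col=16 char='d'
After 6 (l): row=0 col=17 char='o'
After 7 (w): row=1 col=0 char='s'
After 8 (l): row=1 col=1 char='a'
After 9 (h): row=1 col=0 char='s'
After 10 (l): row=1 col=1 char='a'

Answer: a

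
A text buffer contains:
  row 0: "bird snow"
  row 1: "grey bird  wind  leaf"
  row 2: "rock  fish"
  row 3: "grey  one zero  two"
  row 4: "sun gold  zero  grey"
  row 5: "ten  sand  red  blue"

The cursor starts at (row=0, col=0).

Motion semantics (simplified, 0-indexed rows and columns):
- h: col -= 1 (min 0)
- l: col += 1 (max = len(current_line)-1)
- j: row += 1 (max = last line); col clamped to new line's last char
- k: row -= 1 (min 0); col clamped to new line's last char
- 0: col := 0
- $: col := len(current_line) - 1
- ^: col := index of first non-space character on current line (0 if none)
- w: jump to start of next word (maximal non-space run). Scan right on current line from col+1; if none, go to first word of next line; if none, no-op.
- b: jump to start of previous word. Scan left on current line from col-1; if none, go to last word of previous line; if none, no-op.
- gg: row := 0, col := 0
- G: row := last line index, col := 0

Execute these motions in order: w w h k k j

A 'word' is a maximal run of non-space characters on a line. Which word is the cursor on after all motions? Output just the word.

Answer: grey

Derivation:
After 1 (w): row=0 col=5 char='s'
After 2 (w): row=1 col=0 char='g'
After 3 (h): row=1 col=0 char='g'
After 4 (k): row=0 col=0 char='b'
After 5 (k): row=0 col=0 char='b'
After 6 (j): row=1 col=0 char='g'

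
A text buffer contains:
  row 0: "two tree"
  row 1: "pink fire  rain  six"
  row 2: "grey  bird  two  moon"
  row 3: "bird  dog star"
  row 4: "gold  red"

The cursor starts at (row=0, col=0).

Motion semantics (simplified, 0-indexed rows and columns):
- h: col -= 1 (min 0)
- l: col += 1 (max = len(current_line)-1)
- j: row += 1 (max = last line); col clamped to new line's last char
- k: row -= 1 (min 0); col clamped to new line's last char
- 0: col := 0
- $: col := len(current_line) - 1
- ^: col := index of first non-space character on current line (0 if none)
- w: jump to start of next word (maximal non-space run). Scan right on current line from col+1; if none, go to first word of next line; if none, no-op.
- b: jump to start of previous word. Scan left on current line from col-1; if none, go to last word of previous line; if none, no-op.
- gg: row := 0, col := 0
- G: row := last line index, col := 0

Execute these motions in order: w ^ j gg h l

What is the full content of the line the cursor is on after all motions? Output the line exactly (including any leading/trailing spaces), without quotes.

Answer: two tree

Derivation:
After 1 (w): row=0 col=4 char='t'
After 2 (^): row=0 col=0 char='t'
After 3 (j): row=1 col=0 char='p'
After 4 (gg): row=0 col=0 char='t'
After 5 (h): row=0 col=0 char='t'
After 6 (l): row=0 col=1 char='w'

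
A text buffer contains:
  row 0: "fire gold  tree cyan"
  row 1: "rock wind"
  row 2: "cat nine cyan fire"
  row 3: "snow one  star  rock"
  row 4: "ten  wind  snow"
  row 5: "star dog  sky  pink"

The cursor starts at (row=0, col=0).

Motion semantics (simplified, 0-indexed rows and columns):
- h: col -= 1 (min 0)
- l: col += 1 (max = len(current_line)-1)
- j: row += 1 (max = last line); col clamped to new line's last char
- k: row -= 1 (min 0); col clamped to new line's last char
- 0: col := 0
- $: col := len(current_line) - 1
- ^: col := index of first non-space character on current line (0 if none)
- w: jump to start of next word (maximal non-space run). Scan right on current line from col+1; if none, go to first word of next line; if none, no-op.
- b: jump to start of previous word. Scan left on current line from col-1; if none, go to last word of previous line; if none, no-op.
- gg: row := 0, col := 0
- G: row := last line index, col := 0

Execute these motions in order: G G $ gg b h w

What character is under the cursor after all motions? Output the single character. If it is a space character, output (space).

After 1 (G): row=5 col=0 char='s'
After 2 (G): row=5 col=0 char='s'
After 3 ($): row=5 col=18 char='k'
After 4 (gg): row=0 col=0 char='f'
After 5 (b): row=0 col=0 char='f'
After 6 (h): row=0 col=0 char='f'
After 7 (w): row=0 col=5 char='g'

Answer: g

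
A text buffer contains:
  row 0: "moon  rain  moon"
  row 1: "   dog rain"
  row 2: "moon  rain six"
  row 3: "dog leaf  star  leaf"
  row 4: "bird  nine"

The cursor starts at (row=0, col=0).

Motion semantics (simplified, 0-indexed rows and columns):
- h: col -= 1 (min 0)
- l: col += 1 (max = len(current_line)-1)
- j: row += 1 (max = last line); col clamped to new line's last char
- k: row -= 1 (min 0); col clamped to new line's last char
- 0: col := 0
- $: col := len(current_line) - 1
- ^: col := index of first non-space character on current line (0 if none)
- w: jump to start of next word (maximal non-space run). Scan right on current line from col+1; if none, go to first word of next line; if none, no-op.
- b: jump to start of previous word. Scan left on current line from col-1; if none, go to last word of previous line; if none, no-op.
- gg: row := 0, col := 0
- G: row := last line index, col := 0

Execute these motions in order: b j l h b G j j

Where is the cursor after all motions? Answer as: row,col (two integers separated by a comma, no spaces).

Answer: 4,0

Derivation:
After 1 (b): row=0 col=0 char='m'
After 2 (j): row=1 col=0 char='_'
After 3 (l): row=1 col=1 char='_'
After 4 (h): row=1 col=0 char='_'
After 5 (b): row=0 col=12 char='m'
After 6 (G): row=4 col=0 char='b'
After 7 (j): row=4 col=0 char='b'
After 8 (j): row=4 col=0 char='b'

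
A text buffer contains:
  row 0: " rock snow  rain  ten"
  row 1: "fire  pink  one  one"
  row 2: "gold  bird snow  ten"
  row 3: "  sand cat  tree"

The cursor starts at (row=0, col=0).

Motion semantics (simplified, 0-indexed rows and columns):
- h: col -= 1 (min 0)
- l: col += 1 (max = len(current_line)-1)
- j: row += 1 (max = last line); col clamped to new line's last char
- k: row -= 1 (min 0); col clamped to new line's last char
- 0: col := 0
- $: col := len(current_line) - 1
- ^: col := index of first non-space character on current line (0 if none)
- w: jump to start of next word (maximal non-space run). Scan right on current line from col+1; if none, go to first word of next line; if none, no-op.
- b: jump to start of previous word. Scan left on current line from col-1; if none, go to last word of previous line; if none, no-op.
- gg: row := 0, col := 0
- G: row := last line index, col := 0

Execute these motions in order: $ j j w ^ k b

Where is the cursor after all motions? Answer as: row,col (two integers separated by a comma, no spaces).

After 1 ($): row=0 col=20 char='n'
After 2 (j): row=1 col=19 char='e'
After 3 (j): row=2 col=19 char='n'
After 4 (w): row=3 col=2 char='s'
After 5 (^): row=3 col=2 char='s'
After 6 (k): row=2 col=2 char='l'
After 7 (b): row=2 col=0 char='g'

Answer: 2,0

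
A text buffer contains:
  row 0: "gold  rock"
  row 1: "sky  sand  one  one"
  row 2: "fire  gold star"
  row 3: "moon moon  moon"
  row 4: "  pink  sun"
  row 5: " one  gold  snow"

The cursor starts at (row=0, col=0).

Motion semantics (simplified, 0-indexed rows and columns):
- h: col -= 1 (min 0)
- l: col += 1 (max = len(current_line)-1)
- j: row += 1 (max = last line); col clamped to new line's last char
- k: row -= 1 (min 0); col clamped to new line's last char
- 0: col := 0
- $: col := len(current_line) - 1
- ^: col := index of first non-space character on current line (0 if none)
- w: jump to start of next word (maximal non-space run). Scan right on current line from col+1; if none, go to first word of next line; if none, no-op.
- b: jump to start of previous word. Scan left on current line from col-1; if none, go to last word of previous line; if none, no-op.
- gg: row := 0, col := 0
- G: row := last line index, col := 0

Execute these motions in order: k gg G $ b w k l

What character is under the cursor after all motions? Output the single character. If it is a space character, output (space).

After 1 (k): row=0 col=0 char='g'
After 2 (gg): row=0 col=0 char='g'
After 3 (G): row=5 col=0 char='_'
After 4 ($): row=5 col=15 char='w'
After 5 (b): row=5 col=12 char='s'
After 6 (w): row=5 col=12 char='s'
After 7 (k): row=4 col=10 char='n'
After 8 (l): row=4 col=10 char='n'

Answer: n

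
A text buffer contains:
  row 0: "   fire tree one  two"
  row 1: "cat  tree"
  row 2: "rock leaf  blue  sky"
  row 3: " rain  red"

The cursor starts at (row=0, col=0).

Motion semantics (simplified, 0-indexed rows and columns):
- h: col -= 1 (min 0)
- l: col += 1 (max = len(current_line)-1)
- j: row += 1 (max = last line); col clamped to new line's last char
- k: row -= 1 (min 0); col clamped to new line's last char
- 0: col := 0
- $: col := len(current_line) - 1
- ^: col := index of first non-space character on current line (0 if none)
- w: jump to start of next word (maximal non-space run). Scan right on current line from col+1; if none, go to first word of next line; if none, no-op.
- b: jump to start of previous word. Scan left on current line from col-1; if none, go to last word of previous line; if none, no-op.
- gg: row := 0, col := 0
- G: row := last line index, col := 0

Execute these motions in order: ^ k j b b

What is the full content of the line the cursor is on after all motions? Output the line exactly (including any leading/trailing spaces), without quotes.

After 1 (^): row=0 col=3 char='f'
After 2 (k): row=0 col=3 char='f'
After 3 (j): row=1 col=3 char='_'
After 4 (b): row=1 col=0 char='c'
After 5 (b): row=0 col=18 char='t'

Answer:    fire tree one  two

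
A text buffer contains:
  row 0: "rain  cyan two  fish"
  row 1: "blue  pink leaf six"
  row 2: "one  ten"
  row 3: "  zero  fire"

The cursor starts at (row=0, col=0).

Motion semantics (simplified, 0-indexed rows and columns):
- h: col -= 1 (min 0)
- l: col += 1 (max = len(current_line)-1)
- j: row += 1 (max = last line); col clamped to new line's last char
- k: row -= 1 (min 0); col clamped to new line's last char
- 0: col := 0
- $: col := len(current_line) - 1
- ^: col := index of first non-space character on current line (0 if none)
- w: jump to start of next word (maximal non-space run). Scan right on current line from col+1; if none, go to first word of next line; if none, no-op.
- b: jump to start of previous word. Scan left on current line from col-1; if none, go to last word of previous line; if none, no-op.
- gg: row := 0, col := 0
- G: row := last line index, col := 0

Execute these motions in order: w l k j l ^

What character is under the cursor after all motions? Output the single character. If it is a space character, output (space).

After 1 (w): row=0 col=6 char='c'
After 2 (l): row=0 col=7 char='y'
After 3 (k): row=0 col=7 char='y'
After 4 (j): row=1 col=7 char='i'
After 5 (l): row=1 col=8 char='n'
After 6 (^): row=1 col=0 char='b'

Answer: b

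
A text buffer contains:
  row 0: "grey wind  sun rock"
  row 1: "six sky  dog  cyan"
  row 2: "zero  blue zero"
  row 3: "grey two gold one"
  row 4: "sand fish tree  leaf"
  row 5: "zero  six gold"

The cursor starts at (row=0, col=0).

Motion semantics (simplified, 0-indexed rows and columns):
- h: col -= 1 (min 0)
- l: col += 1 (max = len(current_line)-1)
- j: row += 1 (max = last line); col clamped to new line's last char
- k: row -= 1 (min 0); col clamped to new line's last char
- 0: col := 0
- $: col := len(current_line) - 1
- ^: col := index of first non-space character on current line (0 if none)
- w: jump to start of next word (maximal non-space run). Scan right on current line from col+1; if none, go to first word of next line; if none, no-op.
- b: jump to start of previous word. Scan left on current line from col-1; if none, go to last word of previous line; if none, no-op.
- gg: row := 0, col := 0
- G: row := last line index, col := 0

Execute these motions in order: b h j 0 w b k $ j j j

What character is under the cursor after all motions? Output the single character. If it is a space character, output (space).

Answer: o

Derivation:
After 1 (b): row=0 col=0 char='g'
After 2 (h): row=0 col=0 char='g'
After 3 (j): row=1 col=0 char='s'
After 4 (0): row=1 col=0 char='s'
After 5 (w): row=1 col=4 char='s'
After 6 (b): row=1 col=0 char='s'
After 7 (k): row=0 col=0 char='g'
After 8 ($): row=0 col=18 char='k'
After 9 (j): row=1 col=17 char='n'
After 10 (j): row=2 col=14 char='o'
After 11 (j): row=3 col=14 char='o'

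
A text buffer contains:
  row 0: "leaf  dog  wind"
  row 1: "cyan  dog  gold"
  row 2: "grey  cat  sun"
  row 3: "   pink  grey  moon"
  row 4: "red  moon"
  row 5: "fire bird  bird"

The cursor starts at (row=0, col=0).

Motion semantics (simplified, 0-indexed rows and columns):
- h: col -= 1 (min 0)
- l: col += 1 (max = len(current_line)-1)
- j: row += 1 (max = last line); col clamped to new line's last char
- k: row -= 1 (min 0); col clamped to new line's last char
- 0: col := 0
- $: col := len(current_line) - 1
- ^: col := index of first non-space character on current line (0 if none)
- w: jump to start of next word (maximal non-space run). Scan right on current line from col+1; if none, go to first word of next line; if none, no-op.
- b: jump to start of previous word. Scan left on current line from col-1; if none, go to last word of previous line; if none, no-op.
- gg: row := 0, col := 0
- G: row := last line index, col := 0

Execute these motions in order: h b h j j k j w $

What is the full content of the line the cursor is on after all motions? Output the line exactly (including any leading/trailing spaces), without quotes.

After 1 (h): row=0 col=0 char='l'
After 2 (b): row=0 col=0 char='l'
After 3 (h): row=0 col=0 char='l'
After 4 (j): row=1 col=0 char='c'
After 5 (j): row=2 col=0 char='g'
After 6 (k): row=1 col=0 char='c'
After 7 (j): row=2 col=0 char='g'
After 8 (w): row=2 col=6 char='c'
After 9 ($): row=2 col=13 char='n'

Answer: grey  cat  sun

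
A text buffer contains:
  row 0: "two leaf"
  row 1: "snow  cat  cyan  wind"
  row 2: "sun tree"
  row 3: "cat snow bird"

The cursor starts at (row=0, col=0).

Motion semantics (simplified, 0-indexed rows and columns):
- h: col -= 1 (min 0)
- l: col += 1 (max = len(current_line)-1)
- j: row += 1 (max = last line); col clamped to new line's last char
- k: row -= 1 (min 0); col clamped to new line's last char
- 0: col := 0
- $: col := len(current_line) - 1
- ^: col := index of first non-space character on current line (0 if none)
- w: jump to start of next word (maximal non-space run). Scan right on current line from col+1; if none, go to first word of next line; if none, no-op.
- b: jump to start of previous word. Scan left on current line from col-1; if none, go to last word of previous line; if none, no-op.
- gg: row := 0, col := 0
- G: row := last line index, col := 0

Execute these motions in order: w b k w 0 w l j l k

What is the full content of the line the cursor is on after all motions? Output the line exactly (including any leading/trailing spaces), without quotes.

After 1 (w): row=0 col=4 char='l'
After 2 (b): row=0 col=0 char='t'
After 3 (k): row=0 col=0 char='t'
After 4 (w): row=0 col=4 char='l'
After 5 (0): row=0 col=0 char='t'
After 6 (w): row=0 col=4 char='l'
After 7 (l): row=0 col=5 char='e'
After 8 (j): row=1 col=5 char='_'
After 9 (l): row=1 col=6 char='c'
After 10 (k): row=0 col=6 char='a'

Answer: two leaf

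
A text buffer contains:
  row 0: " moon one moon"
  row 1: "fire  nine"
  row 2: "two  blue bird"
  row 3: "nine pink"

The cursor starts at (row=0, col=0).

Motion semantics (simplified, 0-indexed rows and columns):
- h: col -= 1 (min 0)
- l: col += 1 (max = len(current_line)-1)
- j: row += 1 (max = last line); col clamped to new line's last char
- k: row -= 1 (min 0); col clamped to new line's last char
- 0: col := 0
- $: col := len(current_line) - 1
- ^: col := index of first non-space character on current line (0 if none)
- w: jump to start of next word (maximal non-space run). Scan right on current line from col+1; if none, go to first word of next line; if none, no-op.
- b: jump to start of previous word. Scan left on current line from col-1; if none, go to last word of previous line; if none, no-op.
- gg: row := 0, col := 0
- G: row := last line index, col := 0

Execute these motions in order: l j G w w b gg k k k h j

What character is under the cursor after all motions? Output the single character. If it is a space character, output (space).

Answer: f

Derivation:
After 1 (l): row=0 col=1 char='m'
After 2 (j): row=1 col=1 char='i'
After 3 (G): row=3 col=0 char='n'
After 4 (w): row=3 col=5 char='p'
After 5 (w): row=3 col=5 char='p'
After 6 (b): row=3 col=0 char='n'
After 7 (gg): row=0 col=0 char='_'
After 8 (k): row=0 col=0 char='_'
After 9 (k): row=0 col=0 char='_'
After 10 (k): row=0 col=0 char='_'
After 11 (h): row=0 col=0 char='_'
After 12 (j): row=1 col=0 char='f'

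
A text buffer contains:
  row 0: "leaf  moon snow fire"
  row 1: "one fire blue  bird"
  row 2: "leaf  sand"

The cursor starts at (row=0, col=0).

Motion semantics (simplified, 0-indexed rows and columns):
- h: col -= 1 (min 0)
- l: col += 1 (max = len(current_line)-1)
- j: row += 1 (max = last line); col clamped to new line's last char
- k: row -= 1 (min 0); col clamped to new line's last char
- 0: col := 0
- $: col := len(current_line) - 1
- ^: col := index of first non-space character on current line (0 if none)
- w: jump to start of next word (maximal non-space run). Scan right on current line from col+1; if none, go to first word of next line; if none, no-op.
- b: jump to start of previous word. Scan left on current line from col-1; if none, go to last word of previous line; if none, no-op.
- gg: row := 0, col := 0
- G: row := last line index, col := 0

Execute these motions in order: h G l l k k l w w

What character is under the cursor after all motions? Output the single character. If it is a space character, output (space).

After 1 (h): row=0 col=0 char='l'
After 2 (G): row=2 col=0 char='l'
After 3 (l): row=2 col=1 char='e'
After 4 (l): row=2 col=2 char='a'
After 5 (k): row=1 col=2 char='e'
After 6 (k): row=0 col=2 char='a'
After 7 (l): row=0 col=3 char='f'
After 8 (w): row=0 col=6 char='m'
After 9 (w): row=0 col=11 char='s'

Answer: s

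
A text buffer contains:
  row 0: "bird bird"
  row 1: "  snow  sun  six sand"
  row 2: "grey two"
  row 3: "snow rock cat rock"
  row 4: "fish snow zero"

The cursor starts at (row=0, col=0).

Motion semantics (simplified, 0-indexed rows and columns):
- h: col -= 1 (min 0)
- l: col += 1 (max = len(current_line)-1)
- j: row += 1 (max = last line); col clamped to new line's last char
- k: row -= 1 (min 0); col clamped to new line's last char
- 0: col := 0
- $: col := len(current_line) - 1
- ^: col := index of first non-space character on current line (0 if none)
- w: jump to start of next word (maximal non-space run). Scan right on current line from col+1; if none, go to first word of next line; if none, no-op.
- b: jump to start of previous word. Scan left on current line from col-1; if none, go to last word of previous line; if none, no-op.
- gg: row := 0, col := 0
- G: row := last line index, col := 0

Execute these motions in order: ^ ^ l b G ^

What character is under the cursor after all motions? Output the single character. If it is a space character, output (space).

After 1 (^): row=0 col=0 char='b'
After 2 (^): row=0 col=0 char='b'
After 3 (l): row=0 col=1 char='i'
After 4 (b): row=0 col=0 char='b'
After 5 (G): row=4 col=0 char='f'
After 6 (^): row=4 col=0 char='f'

Answer: f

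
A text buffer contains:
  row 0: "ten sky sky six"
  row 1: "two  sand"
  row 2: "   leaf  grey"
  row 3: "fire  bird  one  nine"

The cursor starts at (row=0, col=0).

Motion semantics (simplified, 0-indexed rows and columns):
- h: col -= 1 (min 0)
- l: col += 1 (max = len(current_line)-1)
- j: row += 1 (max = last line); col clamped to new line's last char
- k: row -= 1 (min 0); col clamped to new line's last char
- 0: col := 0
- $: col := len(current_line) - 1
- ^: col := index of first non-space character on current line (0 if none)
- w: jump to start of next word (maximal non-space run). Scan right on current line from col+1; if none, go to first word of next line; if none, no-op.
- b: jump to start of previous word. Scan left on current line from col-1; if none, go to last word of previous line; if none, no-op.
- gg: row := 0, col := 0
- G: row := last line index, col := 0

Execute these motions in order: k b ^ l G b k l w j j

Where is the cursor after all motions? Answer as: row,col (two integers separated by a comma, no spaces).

Answer: 3,3

Derivation:
After 1 (k): row=0 col=0 char='t'
After 2 (b): row=0 col=0 char='t'
After 3 (^): row=0 col=0 char='t'
After 4 (l): row=0 col=1 char='e'
After 5 (G): row=3 col=0 char='f'
After 6 (b): row=2 col=9 char='g'
After 7 (k): row=1 col=8 char='d'
After 8 (l): row=1 col=8 char='d'
After 9 (w): row=2 col=3 char='l'
After 10 (j): row=3 col=3 char='e'
After 11 (j): row=3 col=3 char='e'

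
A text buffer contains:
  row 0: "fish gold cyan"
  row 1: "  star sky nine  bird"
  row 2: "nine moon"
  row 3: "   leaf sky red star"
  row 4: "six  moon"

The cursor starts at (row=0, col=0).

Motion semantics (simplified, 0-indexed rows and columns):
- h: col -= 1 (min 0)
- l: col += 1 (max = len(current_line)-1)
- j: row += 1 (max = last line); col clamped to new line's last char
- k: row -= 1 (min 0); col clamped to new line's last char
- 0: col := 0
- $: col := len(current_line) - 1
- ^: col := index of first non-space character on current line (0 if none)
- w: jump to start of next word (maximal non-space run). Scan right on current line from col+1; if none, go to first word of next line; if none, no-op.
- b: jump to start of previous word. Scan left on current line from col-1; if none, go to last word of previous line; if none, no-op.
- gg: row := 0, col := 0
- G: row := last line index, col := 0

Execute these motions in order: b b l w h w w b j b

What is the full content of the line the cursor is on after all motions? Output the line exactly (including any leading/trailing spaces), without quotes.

Answer:   star sky nine  bird

Derivation:
After 1 (b): row=0 col=0 char='f'
After 2 (b): row=0 col=0 char='f'
After 3 (l): row=0 col=1 char='i'
After 4 (w): row=0 col=5 char='g'
After 5 (h): row=0 col=4 char='_'
After 6 (w): row=0 col=5 char='g'
After 7 (w): row=0 col=10 char='c'
After 8 (b): row=0 col=5 char='g'
After 9 (j): row=1 col=5 char='r'
After 10 (b): row=1 col=2 char='s'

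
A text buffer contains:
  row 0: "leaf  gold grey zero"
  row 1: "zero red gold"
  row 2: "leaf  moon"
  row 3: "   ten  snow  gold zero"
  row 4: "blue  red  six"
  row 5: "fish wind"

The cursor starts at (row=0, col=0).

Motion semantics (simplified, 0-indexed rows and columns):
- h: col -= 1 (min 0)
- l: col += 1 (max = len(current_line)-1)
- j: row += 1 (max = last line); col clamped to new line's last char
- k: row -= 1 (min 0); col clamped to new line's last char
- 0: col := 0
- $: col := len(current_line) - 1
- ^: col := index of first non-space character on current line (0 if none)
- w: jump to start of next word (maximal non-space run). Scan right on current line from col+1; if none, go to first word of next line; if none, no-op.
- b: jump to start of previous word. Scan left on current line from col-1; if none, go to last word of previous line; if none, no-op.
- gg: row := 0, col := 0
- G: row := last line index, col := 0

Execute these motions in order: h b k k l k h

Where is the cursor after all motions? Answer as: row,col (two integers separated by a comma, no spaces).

After 1 (h): row=0 col=0 char='l'
After 2 (b): row=0 col=0 char='l'
After 3 (k): row=0 col=0 char='l'
After 4 (k): row=0 col=0 char='l'
After 5 (l): row=0 col=1 char='e'
After 6 (k): row=0 col=1 char='e'
After 7 (h): row=0 col=0 char='l'

Answer: 0,0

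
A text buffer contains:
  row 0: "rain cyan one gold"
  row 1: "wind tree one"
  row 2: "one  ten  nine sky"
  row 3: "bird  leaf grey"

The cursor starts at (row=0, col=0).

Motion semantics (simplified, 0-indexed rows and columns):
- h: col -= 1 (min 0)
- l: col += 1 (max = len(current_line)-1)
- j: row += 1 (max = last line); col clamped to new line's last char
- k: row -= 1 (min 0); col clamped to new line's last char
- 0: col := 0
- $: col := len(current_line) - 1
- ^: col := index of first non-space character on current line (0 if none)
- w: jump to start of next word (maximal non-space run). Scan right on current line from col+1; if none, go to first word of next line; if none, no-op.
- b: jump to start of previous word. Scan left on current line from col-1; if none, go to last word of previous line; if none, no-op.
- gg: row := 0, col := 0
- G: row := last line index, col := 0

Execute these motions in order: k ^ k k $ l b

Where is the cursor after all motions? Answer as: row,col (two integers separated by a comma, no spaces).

Answer: 0,14

Derivation:
After 1 (k): row=0 col=0 char='r'
After 2 (^): row=0 col=0 char='r'
After 3 (k): row=0 col=0 char='r'
After 4 (k): row=0 col=0 char='r'
After 5 ($): row=0 col=17 char='d'
After 6 (l): row=0 col=17 char='d'
After 7 (b): row=0 col=14 char='g'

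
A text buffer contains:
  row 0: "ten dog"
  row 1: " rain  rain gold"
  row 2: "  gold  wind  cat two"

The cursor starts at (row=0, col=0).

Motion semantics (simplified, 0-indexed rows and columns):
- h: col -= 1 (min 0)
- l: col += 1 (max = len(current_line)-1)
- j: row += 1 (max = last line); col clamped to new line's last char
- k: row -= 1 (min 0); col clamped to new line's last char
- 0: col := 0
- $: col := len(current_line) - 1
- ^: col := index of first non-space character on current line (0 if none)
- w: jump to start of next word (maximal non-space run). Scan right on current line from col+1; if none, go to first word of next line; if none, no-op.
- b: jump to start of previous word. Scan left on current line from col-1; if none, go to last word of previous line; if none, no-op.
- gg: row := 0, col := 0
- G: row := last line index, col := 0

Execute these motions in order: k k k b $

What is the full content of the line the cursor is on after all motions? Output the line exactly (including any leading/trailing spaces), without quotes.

After 1 (k): row=0 col=0 char='t'
After 2 (k): row=0 col=0 char='t'
After 3 (k): row=0 col=0 char='t'
After 4 (b): row=0 col=0 char='t'
After 5 ($): row=0 col=6 char='g'

Answer: ten dog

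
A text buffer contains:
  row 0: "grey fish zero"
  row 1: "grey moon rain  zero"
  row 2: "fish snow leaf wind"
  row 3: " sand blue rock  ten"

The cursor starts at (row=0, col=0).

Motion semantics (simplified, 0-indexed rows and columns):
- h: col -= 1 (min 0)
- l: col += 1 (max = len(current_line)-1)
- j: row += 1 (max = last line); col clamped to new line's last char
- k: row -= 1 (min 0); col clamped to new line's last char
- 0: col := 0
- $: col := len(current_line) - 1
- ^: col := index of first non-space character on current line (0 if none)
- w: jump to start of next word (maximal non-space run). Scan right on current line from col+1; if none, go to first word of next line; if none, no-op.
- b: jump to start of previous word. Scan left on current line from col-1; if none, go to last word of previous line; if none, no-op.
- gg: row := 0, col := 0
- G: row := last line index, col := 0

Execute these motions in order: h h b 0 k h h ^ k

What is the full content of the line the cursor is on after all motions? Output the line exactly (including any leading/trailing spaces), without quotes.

Answer: grey fish zero

Derivation:
After 1 (h): row=0 col=0 char='g'
After 2 (h): row=0 col=0 char='g'
After 3 (b): row=0 col=0 char='g'
After 4 (0): row=0 col=0 char='g'
After 5 (k): row=0 col=0 char='g'
After 6 (h): row=0 col=0 char='g'
After 7 (h): row=0 col=0 char='g'
After 8 (^): row=0 col=0 char='g'
After 9 (k): row=0 col=0 char='g'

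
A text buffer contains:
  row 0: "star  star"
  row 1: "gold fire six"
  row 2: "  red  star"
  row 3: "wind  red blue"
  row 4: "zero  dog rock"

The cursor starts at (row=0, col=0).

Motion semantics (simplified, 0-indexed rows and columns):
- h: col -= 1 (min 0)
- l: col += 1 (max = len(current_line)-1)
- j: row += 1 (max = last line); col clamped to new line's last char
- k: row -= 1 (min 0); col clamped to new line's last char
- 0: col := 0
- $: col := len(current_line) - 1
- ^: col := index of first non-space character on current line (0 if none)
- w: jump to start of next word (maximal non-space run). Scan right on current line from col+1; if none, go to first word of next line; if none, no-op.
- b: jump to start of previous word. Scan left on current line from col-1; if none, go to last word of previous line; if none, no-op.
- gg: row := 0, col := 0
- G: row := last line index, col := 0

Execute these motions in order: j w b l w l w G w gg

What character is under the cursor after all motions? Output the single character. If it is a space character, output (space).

Answer: s

Derivation:
After 1 (j): row=1 col=0 char='g'
After 2 (w): row=1 col=5 char='f'
After 3 (b): row=1 col=0 char='g'
After 4 (l): row=1 col=1 char='o'
After 5 (w): row=1 col=5 char='f'
After 6 (l): row=1 col=6 char='i'
After 7 (w): row=1 col=10 char='s'
After 8 (G): row=4 col=0 char='z'
After 9 (w): row=4 col=6 char='d'
After 10 (gg): row=0 col=0 char='s'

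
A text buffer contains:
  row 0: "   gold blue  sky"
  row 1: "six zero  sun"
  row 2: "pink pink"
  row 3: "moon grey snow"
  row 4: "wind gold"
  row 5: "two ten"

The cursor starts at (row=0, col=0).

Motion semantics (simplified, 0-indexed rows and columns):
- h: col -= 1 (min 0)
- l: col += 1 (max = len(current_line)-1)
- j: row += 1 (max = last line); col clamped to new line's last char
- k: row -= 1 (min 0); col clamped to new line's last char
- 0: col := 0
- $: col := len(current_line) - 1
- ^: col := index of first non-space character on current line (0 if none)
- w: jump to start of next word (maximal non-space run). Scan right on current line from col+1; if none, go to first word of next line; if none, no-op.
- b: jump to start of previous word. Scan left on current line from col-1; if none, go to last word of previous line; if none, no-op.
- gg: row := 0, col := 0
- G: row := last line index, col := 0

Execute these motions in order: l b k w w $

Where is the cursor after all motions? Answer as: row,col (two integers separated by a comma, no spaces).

After 1 (l): row=0 col=1 char='_'
After 2 (b): row=0 col=1 char='_'
After 3 (k): row=0 col=1 char='_'
After 4 (w): row=0 col=3 char='g'
After 5 (w): row=0 col=8 char='b'
After 6 ($): row=0 col=16 char='y'

Answer: 0,16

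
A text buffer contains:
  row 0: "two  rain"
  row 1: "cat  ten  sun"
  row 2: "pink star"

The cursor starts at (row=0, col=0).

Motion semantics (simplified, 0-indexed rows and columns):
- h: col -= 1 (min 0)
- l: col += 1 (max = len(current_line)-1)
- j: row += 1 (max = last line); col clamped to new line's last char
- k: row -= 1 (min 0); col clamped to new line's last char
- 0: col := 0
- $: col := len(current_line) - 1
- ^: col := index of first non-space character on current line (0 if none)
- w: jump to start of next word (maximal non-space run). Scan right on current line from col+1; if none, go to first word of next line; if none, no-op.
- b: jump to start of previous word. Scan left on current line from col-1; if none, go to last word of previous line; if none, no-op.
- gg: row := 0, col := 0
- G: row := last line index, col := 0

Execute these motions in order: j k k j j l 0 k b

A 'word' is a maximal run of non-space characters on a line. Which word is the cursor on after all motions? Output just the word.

Answer: rain

Derivation:
After 1 (j): row=1 col=0 char='c'
After 2 (k): row=0 col=0 char='t'
After 3 (k): row=0 col=0 char='t'
After 4 (j): row=1 col=0 char='c'
After 5 (j): row=2 col=0 char='p'
After 6 (l): row=2 col=1 char='i'
After 7 (0): row=2 col=0 char='p'
After 8 (k): row=1 col=0 char='c'
After 9 (b): row=0 col=5 char='r'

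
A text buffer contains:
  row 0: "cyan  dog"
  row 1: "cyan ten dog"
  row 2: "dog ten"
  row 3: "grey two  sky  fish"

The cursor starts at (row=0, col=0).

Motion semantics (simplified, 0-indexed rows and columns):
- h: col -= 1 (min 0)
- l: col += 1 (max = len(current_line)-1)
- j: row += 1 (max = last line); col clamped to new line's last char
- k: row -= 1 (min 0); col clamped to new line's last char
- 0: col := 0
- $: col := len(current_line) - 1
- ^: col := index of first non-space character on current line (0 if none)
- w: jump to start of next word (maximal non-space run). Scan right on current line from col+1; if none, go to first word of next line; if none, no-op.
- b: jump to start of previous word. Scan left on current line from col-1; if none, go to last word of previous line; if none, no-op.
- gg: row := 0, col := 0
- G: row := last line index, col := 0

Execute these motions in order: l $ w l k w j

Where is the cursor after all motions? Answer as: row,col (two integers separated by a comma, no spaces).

After 1 (l): row=0 col=1 char='y'
After 2 ($): row=0 col=8 char='g'
After 3 (w): row=1 col=0 char='c'
After 4 (l): row=1 col=1 char='y'
After 5 (k): row=0 col=1 char='y'
After 6 (w): row=0 col=6 char='d'
After 7 (j): row=1 col=6 char='e'

Answer: 1,6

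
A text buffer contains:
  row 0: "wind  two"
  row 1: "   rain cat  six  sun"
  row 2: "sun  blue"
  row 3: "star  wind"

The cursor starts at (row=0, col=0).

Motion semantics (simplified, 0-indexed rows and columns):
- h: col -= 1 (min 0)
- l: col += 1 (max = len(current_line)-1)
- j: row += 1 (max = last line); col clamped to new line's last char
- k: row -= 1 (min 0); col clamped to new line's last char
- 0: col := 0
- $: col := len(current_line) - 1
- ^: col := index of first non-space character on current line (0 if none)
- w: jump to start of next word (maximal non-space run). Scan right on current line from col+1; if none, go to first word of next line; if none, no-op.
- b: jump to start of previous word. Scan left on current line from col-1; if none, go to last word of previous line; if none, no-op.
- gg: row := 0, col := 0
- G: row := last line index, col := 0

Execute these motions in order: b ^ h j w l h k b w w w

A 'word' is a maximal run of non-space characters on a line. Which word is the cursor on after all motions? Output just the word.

After 1 (b): row=0 col=0 char='w'
After 2 (^): row=0 col=0 char='w'
After 3 (h): row=0 col=0 char='w'
After 4 (j): row=1 col=0 char='_'
After 5 (w): row=1 col=3 char='r'
After 6 (l): row=1 col=4 char='a'
After 7 (h): row=1 col=3 char='r'
After 8 (k): row=0 col=3 char='d'
After 9 (b): row=0 col=0 char='w'
After 10 (w): row=0 col=6 char='t'
After 11 (w): row=1 col=3 char='r'
After 12 (w): row=1 col=8 char='c'

Answer: cat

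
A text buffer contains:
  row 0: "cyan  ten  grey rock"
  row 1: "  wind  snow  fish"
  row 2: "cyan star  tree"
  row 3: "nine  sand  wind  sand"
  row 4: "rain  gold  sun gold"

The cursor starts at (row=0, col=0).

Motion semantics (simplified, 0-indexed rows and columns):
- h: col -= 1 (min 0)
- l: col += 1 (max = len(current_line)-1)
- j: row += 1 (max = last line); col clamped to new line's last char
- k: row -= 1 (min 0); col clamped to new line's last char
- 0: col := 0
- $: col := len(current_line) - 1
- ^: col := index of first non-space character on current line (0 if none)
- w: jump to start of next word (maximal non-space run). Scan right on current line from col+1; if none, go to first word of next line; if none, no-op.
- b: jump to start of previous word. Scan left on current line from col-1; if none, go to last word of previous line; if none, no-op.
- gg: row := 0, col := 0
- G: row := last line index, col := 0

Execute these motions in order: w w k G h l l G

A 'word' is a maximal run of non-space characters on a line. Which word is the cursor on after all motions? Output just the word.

After 1 (w): row=0 col=6 char='t'
After 2 (w): row=0 col=11 char='g'
After 3 (k): row=0 col=11 char='g'
After 4 (G): row=4 col=0 char='r'
After 5 (h): row=4 col=0 char='r'
After 6 (l): row=4 col=1 char='a'
After 7 (l): row=4 col=2 char='i'
After 8 (G): row=4 col=0 char='r'

Answer: rain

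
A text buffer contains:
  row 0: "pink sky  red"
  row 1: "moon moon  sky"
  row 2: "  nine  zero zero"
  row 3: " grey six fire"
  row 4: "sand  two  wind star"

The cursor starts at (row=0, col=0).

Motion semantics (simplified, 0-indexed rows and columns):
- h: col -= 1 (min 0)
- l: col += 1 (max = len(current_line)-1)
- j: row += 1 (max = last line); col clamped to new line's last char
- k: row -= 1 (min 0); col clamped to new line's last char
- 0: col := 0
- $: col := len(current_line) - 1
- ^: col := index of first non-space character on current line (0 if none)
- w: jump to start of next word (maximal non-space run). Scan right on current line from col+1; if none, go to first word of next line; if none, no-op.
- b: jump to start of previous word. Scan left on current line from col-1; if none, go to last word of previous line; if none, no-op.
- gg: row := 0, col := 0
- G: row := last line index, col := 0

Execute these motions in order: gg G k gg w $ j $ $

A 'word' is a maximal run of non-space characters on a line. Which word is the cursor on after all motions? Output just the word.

Answer: sky

Derivation:
After 1 (gg): row=0 col=0 char='p'
After 2 (G): row=4 col=0 char='s'
After 3 (k): row=3 col=0 char='_'
After 4 (gg): row=0 col=0 char='p'
After 5 (w): row=0 col=5 char='s'
After 6 ($): row=0 col=12 char='d'
After 7 (j): row=1 col=12 char='k'
After 8 ($): row=1 col=13 char='y'
After 9 ($): row=1 col=13 char='y'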